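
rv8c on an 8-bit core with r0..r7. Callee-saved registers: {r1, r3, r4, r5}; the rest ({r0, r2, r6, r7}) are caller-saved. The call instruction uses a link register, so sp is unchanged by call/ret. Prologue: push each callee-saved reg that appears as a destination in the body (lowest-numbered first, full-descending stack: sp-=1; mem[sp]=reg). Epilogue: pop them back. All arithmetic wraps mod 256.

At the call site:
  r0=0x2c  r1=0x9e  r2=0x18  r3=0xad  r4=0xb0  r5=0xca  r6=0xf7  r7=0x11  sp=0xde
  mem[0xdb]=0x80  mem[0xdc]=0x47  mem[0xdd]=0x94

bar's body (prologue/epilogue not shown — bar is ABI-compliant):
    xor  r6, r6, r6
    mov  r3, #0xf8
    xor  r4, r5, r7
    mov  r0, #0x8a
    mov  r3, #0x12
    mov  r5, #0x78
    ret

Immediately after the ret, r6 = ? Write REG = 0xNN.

prologue: push r3 → mem[0xdd]=0xad, sp=0xdd
prologue: push r4 → mem[0xdc]=0xb0, sp=0xdc
prologue: push r5 → mem[0xdb]=0xca, sp=0xdb
body[0] xor  r6, r6, r6 → r6=0x00
body[1] mov  r3, #0xf8 → r3=0xf8
body[2] xor  r4, r5, r7 → r4=0xdb
body[3] mov  r0, #0x8a → r0=0x8a
body[4] mov  r3, #0x12 → r3=0x12
body[5] mov  r5, #0x78 → r5=0x78
epilogue: pop r5=0xca, sp=0xdc
epilogue: pop r4=0xb0, sp=0xdd
epilogue: pop r3=0xad, sp=0xde
r6 is caller-saved → body value

REG = 0x00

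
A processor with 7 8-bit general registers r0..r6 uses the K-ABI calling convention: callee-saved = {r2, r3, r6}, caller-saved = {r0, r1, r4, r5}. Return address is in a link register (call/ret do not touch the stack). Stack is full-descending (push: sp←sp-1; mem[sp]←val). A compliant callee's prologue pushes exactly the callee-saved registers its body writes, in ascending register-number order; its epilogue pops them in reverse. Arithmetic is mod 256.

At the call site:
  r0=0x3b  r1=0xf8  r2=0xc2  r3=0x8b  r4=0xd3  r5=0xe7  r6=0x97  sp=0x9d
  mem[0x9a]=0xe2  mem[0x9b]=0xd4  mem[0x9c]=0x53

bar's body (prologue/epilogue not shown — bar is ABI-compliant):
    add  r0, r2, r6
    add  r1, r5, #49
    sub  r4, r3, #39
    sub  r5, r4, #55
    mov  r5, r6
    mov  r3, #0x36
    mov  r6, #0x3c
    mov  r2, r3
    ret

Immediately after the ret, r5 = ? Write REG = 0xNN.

REG = 0x97

prologue: push r2 -> mem[0x9c]=0xc2, sp=0x9c
prologue: push r3 -> mem[0x9b]=0x8b, sp=0x9b
prologue: push r6 -> mem[0x9a]=0x97, sp=0x9a
body[0] add  r0, r2, r6 -> r0=0x59
body[1] add  r1, r5, #49 -> r1=0x18
body[2] sub  r4, r3, #39 -> r4=0x64
body[3] sub  r5, r4, #55 -> r5=0x2d
body[4] mov  r5, r6 -> r5=0x97
body[5] mov  r3, #0x36 -> r3=0x36
body[6] mov  r6, #0x3c -> r6=0x3c
body[7] mov  r2, r3 -> r2=0x36
epilogue: pop r6=0x97, sp=0x9b
epilogue: pop r3=0x8b, sp=0x9c
epilogue: pop r2=0xc2, sp=0x9d
r5 is caller-saved -> body value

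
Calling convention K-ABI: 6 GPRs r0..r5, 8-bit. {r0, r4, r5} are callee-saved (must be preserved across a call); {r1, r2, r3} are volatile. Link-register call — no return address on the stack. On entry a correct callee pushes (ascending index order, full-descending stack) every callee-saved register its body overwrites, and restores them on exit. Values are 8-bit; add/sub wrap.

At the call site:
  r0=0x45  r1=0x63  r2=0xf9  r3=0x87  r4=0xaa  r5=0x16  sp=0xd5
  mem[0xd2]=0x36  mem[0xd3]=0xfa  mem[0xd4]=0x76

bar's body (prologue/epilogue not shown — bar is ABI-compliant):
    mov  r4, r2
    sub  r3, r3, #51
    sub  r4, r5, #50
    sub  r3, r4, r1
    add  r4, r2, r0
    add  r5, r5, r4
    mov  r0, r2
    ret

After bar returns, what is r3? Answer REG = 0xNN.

REG = 0x81

prologue: push r0 → mem[0xd4]=0x45, sp=0xd4
prologue: push r4 → mem[0xd3]=0xaa, sp=0xd3
prologue: push r5 → mem[0xd2]=0x16, sp=0xd2
body[0] mov  r4, r2 → r4=0xf9
body[1] sub  r3, r3, #51 → r3=0x54
body[2] sub  r4, r5, #50 → r4=0xe4
body[3] sub  r3, r4, r1 → r3=0x81
body[4] add  r4, r2, r0 → r4=0x3e
body[5] add  r5, r5, r4 → r5=0x54
body[6] mov  r0, r2 → r0=0xf9
epilogue: pop r5=0x16, sp=0xd3
epilogue: pop r4=0xaa, sp=0xd4
epilogue: pop r0=0x45, sp=0xd5
r3 is caller-saved → body value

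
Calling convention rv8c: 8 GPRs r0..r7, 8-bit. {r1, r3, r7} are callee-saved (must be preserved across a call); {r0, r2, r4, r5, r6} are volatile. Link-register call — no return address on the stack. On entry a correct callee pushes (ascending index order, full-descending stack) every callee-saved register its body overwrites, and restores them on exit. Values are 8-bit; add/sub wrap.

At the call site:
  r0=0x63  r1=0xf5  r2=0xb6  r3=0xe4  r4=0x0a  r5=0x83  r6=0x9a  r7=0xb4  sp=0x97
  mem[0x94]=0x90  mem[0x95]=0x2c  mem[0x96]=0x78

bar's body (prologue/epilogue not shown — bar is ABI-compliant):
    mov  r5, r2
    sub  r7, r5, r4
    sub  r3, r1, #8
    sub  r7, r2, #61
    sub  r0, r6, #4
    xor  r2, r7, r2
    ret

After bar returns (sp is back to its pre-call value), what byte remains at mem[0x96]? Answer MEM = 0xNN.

MEM = 0xe4

prologue: push r3 → mem[0x96]=0xe4, sp=0x96
prologue: push r7 → mem[0x95]=0xb4, sp=0x95
body[0] mov  r5, r2 → r5=0xb6
body[1] sub  r7, r5, r4 → r7=0xac
body[2] sub  r3, r1, #8 → r3=0xed
body[3] sub  r7, r2, #61 → r7=0x79
body[4] sub  r0, r6, #4 → r0=0x96
body[5] xor  r2, r7, r2 → r2=0xcf
epilogue: pop r7=0xb4, sp=0x96
epilogue: pop r3=0xe4, sp=0x97
prologue pushed ['r3', 'r7'] at ['0x96', '0x95']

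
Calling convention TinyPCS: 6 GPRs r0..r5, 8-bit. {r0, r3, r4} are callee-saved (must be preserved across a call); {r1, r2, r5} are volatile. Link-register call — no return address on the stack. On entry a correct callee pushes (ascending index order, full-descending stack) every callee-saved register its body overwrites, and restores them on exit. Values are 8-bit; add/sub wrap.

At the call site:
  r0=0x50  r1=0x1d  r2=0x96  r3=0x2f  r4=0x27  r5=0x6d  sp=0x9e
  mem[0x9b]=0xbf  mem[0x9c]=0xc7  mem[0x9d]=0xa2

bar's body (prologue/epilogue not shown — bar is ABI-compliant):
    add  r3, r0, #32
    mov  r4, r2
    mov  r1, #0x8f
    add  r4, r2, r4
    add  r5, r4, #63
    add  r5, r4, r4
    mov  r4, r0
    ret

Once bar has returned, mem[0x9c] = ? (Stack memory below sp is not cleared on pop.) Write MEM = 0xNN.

prologue: push r3 → mem[0x9d]=0x2f, sp=0x9d
prologue: push r4 → mem[0x9c]=0x27, sp=0x9c
body[0] add  r3, r0, #32 → r3=0x70
body[1] mov  r4, r2 → r4=0x96
body[2] mov  r1, #0x8f → r1=0x8f
body[3] add  r4, r2, r4 → r4=0x2c
body[4] add  r5, r4, #63 → r5=0x6b
body[5] add  r5, r4, r4 → r5=0x58
body[6] mov  r4, r0 → r4=0x50
epilogue: pop r4=0x27, sp=0x9d
epilogue: pop r3=0x2f, sp=0x9e
prologue pushed ['r3', 'r4'] at ['0x9d', '0x9c']

MEM = 0x27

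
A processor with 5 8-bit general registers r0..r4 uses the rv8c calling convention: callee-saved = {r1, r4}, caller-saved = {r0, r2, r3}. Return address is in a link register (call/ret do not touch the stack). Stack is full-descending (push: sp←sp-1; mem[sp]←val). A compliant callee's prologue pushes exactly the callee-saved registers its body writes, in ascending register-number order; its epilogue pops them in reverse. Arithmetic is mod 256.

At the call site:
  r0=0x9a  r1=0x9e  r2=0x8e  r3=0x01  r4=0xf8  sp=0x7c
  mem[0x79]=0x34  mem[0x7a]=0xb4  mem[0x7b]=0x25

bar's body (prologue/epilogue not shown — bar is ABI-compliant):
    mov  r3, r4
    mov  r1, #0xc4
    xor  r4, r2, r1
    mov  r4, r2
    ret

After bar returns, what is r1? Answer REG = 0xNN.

REG = 0x9e

prologue: push r1 → mem[0x7b]=0x9e, sp=0x7b
prologue: push r4 → mem[0x7a]=0xf8, sp=0x7a
body[0] mov  r3, r4 → r3=0xf8
body[1] mov  r1, #0xc4 → r1=0xc4
body[2] xor  r4, r2, r1 → r4=0x4a
body[3] mov  r4, r2 → r4=0x8e
epilogue: pop r4=0xf8, sp=0x7b
epilogue: pop r1=0x9e, sp=0x7c
r1 is callee-saved → restored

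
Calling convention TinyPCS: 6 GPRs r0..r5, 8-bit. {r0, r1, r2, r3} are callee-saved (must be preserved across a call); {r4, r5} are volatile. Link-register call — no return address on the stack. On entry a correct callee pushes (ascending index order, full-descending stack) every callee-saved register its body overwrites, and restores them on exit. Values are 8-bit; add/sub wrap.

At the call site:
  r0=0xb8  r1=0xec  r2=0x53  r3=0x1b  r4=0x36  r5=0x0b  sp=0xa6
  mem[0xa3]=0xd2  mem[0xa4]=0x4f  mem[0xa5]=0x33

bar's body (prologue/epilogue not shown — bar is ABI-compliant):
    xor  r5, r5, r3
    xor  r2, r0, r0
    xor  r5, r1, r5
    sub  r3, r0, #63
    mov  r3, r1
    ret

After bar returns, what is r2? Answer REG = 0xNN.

REG = 0x53

prologue: push r2 -> mem[0xa5]=0x53, sp=0xa5
prologue: push r3 -> mem[0xa4]=0x1b, sp=0xa4
body[0] xor  r5, r5, r3 -> r5=0x10
body[1] xor  r2, r0, r0 -> r2=0x00
body[2] xor  r5, r1, r5 -> r5=0xfc
body[3] sub  r3, r0, #63 -> r3=0x79
body[4] mov  r3, r1 -> r3=0xec
epilogue: pop r3=0x1b, sp=0xa5
epilogue: pop r2=0x53, sp=0xa6
r2 is callee-saved -> restored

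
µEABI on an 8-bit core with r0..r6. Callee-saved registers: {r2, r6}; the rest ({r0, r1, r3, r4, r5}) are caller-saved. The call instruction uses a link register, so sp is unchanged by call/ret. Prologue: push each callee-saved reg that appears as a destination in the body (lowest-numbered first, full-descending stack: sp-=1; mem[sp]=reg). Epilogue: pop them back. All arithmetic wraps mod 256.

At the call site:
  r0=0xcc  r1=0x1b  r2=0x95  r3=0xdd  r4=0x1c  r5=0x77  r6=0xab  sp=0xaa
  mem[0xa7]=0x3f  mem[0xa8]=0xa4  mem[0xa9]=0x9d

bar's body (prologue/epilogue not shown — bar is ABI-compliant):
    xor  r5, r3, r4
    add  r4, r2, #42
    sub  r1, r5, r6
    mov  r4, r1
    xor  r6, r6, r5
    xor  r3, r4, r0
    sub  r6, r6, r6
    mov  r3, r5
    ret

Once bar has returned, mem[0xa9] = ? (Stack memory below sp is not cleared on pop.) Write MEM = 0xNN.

prologue: push r6 → mem[0xa9]=0xab, sp=0xa9
body[0] xor  r5, r3, r4 → r5=0xc1
body[1] add  r4, r2, #42 → r4=0xbf
body[2] sub  r1, r5, r6 → r1=0x16
body[3] mov  r4, r1 → r4=0x16
body[4] xor  r6, r6, r5 → r6=0x6a
body[5] xor  r3, r4, r0 → r3=0xda
body[6] sub  r6, r6, r6 → r6=0x00
body[7] mov  r3, r5 → r3=0xc1
epilogue: pop r6=0xab, sp=0xaa
prologue pushed ['r6'] at ['0xa9']

MEM = 0xab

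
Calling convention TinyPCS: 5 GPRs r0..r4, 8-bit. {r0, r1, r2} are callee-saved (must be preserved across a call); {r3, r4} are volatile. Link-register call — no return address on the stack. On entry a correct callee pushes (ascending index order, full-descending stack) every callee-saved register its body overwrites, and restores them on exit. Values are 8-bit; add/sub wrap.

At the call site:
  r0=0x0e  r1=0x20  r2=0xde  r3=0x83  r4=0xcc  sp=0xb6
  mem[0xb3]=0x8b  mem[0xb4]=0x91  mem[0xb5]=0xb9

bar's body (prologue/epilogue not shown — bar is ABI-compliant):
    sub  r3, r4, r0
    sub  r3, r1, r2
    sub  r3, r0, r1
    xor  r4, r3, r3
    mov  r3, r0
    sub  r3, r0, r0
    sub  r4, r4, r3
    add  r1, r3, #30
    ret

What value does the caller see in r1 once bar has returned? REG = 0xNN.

REG = 0x20

prologue: push r1 -> mem[0xb5]=0x20, sp=0xb5
body[0] sub  r3, r4, r0 -> r3=0xbe
body[1] sub  r3, r1, r2 -> r3=0x42
body[2] sub  r3, r0, r1 -> r3=0xee
body[3] xor  r4, r3, r3 -> r4=0x00
body[4] mov  r3, r0 -> r3=0x0e
body[5] sub  r3, r0, r0 -> r3=0x00
body[6] sub  r4, r4, r3 -> r4=0x00
body[7] add  r1, r3, #30 -> r1=0x1e
epilogue: pop r1=0x20, sp=0xb6
r1 is callee-saved -> restored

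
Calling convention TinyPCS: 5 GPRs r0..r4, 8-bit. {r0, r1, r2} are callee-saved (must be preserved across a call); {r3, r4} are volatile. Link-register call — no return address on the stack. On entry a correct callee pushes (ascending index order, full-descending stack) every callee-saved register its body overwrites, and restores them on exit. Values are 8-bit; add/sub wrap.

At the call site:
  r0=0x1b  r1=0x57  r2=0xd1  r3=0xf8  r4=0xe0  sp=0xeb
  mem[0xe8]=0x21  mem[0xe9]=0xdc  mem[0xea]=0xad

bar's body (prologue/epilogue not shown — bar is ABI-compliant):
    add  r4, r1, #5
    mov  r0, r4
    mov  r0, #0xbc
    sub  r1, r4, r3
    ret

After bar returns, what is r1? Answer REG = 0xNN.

prologue: push r0 → mem[0xea]=0x1b, sp=0xea
prologue: push r1 → mem[0xe9]=0x57, sp=0xe9
body[0] add  r4, r1, #5 → r4=0x5c
body[1] mov  r0, r4 → r0=0x5c
body[2] mov  r0, #0xbc → r0=0xbc
body[3] sub  r1, r4, r3 → r1=0x64
epilogue: pop r1=0x57, sp=0xea
epilogue: pop r0=0x1b, sp=0xeb
r1 is callee-saved → restored

REG = 0x57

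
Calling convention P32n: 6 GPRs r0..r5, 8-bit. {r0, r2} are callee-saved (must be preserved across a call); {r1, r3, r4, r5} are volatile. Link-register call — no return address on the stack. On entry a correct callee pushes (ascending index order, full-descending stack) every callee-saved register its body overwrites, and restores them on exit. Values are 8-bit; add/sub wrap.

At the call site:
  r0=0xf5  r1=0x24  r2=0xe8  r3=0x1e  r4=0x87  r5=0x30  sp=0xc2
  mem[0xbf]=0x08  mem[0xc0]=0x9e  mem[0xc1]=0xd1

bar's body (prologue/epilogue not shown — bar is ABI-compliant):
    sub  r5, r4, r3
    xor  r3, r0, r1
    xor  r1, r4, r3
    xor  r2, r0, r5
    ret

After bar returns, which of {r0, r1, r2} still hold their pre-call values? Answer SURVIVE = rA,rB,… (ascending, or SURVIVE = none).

prologue: push r2 → mem[0xc1]=0xe8, sp=0xc1
body[0] sub  r5, r4, r3 → r5=0x69
body[1] xor  r3, r0, r1 → r3=0xd1
body[2] xor  r1, r4, r3 → r1=0x56
body[3] xor  r2, r0, r5 → r2=0x9c
epilogue: pop r2=0xe8, sp=0xc2
r0: callee-saved, written=False
r1: caller-saved, written=True
r2: callee-saved, written=True

SURVIVE = r0,r2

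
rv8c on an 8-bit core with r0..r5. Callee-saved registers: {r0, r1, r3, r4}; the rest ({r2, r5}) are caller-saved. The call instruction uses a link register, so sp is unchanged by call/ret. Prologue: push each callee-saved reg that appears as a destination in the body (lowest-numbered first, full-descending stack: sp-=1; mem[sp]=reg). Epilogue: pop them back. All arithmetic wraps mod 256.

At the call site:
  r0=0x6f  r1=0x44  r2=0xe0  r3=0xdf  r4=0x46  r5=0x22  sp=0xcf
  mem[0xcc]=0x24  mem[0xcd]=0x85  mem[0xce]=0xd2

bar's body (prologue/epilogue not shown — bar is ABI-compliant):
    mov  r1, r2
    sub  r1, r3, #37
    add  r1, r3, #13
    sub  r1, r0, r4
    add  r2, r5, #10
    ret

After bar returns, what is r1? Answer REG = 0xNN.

REG = 0x44

prologue: push r1 -> mem[0xce]=0x44, sp=0xce
body[0] mov  r1, r2 -> r1=0xe0
body[1] sub  r1, r3, #37 -> r1=0xba
body[2] add  r1, r3, #13 -> r1=0xec
body[3] sub  r1, r0, r4 -> r1=0x29
body[4] add  r2, r5, #10 -> r2=0x2c
epilogue: pop r1=0x44, sp=0xcf
r1 is callee-saved -> restored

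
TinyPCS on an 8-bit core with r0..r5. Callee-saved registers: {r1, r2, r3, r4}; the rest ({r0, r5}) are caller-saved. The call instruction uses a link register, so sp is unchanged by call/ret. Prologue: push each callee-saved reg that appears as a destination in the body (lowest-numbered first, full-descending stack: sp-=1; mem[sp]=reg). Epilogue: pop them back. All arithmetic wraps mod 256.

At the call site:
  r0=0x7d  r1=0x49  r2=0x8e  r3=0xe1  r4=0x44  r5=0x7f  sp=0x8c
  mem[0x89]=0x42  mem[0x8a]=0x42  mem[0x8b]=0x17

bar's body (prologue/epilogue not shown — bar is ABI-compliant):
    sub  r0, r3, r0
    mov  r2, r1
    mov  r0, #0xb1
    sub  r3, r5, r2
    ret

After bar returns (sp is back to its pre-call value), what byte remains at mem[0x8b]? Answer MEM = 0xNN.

MEM = 0x8e

prologue: push r2 -> mem[0x8b]=0x8e, sp=0x8b
prologue: push r3 -> mem[0x8a]=0xe1, sp=0x8a
body[0] sub  r0, r3, r0 -> r0=0x64
body[1] mov  r2, r1 -> r2=0x49
body[2] mov  r0, #0xb1 -> r0=0xb1
body[3] sub  r3, r5, r2 -> r3=0x36
epilogue: pop r3=0xe1, sp=0x8b
epilogue: pop r2=0x8e, sp=0x8c
prologue pushed ['r2', 'r3'] at ['0x8b', '0x8a']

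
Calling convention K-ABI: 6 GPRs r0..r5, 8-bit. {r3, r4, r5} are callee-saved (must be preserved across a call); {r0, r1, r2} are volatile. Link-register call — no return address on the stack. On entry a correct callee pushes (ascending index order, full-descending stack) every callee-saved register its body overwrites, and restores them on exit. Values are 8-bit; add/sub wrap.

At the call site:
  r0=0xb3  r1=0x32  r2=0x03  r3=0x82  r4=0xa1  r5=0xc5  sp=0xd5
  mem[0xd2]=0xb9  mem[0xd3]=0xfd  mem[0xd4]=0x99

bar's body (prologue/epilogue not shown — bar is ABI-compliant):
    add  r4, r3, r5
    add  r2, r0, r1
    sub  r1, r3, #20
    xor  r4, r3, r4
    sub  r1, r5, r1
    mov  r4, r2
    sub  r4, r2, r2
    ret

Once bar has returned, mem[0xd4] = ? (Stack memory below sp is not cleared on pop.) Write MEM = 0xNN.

MEM = 0xa1

prologue: push r4 → mem[0xd4]=0xa1, sp=0xd4
body[0] add  r4, r3, r5 → r4=0x47
body[1] add  r2, r0, r1 → r2=0xe5
body[2] sub  r1, r3, #20 → r1=0x6e
body[3] xor  r4, r3, r4 → r4=0xc5
body[4] sub  r1, r5, r1 → r1=0x57
body[5] mov  r4, r2 → r4=0xe5
body[6] sub  r4, r2, r2 → r4=0x00
epilogue: pop r4=0xa1, sp=0xd5
prologue pushed ['r4'] at ['0xd4']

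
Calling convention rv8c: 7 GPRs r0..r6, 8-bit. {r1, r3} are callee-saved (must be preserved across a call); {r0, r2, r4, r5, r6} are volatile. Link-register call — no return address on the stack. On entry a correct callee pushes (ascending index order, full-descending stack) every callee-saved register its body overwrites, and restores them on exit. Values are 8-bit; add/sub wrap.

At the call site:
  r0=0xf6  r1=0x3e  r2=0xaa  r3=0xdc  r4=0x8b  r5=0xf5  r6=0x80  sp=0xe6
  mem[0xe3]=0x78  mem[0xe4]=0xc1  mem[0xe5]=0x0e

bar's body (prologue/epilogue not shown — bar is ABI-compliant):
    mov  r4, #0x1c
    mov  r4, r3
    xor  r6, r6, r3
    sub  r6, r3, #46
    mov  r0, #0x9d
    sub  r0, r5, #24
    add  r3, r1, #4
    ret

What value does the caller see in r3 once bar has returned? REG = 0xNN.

prologue: push r3 -> mem[0xe5]=0xdc, sp=0xe5
body[0] mov  r4, #0x1c -> r4=0x1c
body[1] mov  r4, r3 -> r4=0xdc
body[2] xor  r6, r6, r3 -> r6=0x5c
body[3] sub  r6, r3, #46 -> r6=0xae
body[4] mov  r0, #0x9d -> r0=0x9d
body[5] sub  r0, r5, #24 -> r0=0xdd
body[6] add  r3, r1, #4 -> r3=0x42
epilogue: pop r3=0xdc, sp=0xe6
r3 is callee-saved -> restored

REG = 0xdc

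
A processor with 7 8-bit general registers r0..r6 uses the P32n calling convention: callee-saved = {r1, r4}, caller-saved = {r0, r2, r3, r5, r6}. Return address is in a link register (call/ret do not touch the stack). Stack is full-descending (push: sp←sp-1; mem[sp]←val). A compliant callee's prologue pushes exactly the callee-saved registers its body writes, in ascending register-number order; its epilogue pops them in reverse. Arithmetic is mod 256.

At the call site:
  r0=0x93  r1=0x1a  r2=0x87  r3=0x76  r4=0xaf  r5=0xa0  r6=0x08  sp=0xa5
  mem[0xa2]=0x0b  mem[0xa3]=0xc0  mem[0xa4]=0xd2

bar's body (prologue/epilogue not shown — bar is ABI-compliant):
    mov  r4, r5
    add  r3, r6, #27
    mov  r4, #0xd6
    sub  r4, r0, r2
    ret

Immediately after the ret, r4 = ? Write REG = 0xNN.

prologue: push r4 -> mem[0xa4]=0xaf, sp=0xa4
body[0] mov  r4, r5 -> r4=0xa0
body[1] add  r3, r6, #27 -> r3=0x23
body[2] mov  r4, #0xd6 -> r4=0xd6
body[3] sub  r4, r0, r2 -> r4=0x0c
epilogue: pop r4=0xaf, sp=0xa5
r4 is callee-saved -> restored

REG = 0xaf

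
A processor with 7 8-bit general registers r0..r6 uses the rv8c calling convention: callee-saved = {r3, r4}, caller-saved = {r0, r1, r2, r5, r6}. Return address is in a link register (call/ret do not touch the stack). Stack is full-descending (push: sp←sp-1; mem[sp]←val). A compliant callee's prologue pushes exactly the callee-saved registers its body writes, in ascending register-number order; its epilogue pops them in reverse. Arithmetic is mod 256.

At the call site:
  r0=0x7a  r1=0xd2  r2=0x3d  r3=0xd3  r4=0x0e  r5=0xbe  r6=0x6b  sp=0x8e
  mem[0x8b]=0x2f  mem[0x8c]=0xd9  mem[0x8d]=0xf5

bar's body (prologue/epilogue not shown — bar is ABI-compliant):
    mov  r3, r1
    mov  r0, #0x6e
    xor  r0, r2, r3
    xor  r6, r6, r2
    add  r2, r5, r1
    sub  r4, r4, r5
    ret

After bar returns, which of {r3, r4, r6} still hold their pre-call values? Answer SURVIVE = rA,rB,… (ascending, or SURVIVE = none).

SURVIVE = r3,r4

prologue: push r3 -> mem[0x8d]=0xd3, sp=0x8d
prologue: push r4 -> mem[0x8c]=0x0e, sp=0x8c
body[0] mov  r3, r1 -> r3=0xd2
body[1] mov  r0, #0x6e -> r0=0x6e
body[2] xor  r0, r2, r3 -> r0=0xef
body[3] xor  r6, r6, r2 -> r6=0x56
body[4] add  r2, r5, r1 -> r2=0x90
body[5] sub  r4, r4, r5 -> r4=0x50
epilogue: pop r4=0x0e, sp=0x8d
epilogue: pop r3=0xd3, sp=0x8e
r3: callee-saved, written=True
r4: callee-saved, written=True
r6: caller-saved, written=True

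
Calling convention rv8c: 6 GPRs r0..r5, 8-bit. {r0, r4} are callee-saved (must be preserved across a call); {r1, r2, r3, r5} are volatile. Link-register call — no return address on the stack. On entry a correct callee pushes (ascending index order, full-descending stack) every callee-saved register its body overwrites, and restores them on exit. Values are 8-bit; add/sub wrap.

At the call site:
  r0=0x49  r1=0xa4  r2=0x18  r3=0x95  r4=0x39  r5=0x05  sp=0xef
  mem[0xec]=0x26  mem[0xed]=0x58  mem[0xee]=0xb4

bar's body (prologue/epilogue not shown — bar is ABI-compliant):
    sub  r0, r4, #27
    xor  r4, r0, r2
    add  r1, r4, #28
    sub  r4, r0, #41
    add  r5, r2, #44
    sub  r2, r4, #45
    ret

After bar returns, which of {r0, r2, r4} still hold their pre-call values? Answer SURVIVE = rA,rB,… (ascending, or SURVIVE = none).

SURVIVE = r0,r4

prologue: push r0 -> mem[0xee]=0x49, sp=0xee
prologue: push r4 -> mem[0xed]=0x39, sp=0xed
body[0] sub  r0, r4, #27 -> r0=0x1e
body[1] xor  r4, r0, r2 -> r4=0x06
body[2] add  r1, r4, #28 -> r1=0x22
body[3] sub  r4, r0, #41 -> r4=0xf5
body[4] add  r5, r2, #44 -> r5=0x44
body[5] sub  r2, r4, #45 -> r2=0xc8
epilogue: pop r4=0x39, sp=0xee
epilogue: pop r0=0x49, sp=0xef
r0: callee-saved, written=True
r2: caller-saved, written=True
r4: callee-saved, written=True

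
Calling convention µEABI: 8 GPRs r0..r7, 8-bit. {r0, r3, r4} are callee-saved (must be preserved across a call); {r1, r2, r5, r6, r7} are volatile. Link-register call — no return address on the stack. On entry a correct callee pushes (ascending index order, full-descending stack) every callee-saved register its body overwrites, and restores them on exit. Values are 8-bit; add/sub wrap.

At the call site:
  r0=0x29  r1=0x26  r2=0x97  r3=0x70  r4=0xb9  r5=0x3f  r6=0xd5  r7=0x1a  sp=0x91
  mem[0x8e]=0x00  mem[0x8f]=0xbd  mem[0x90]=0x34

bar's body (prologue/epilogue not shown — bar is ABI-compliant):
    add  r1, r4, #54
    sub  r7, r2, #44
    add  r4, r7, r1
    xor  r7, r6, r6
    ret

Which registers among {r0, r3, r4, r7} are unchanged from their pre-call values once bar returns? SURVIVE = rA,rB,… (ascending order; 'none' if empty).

SURVIVE = r0,r3,r4

prologue: push r4 -> mem[0x90]=0xb9, sp=0x90
body[0] add  r1, r4, #54 -> r1=0xef
body[1] sub  r7, r2, #44 -> r7=0x6b
body[2] add  r4, r7, r1 -> r4=0x5a
body[3] xor  r7, r6, r6 -> r7=0x00
epilogue: pop r4=0xb9, sp=0x91
r0: callee-saved, written=False
r3: callee-saved, written=False
r4: callee-saved, written=True
r7: caller-saved, written=True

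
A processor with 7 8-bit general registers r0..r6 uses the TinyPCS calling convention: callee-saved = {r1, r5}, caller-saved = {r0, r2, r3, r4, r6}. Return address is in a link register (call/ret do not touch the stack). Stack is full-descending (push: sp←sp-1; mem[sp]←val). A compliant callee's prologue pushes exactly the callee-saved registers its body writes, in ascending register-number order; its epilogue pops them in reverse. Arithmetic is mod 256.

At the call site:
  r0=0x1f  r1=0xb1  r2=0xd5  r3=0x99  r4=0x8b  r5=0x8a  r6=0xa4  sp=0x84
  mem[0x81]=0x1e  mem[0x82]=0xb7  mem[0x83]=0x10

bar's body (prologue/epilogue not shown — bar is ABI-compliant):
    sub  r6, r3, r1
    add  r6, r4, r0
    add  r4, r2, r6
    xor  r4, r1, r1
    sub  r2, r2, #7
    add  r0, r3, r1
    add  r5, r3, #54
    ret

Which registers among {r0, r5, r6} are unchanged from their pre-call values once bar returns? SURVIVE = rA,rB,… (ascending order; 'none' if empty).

prologue: push r5 -> mem[0x83]=0x8a, sp=0x83
body[0] sub  r6, r3, r1 -> r6=0xe8
body[1] add  r6, r4, r0 -> r6=0xaa
body[2] add  r4, r2, r6 -> r4=0x7f
body[3] xor  r4, r1, r1 -> r4=0x00
body[4] sub  r2, r2, #7 -> r2=0xce
body[5] add  r0, r3, r1 -> r0=0x4a
body[6] add  r5, r3, #54 -> r5=0xcf
epilogue: pop r5=0x8a, sp=0x84
r0: caller-saved, written=True
r5: callee-saved, written=True
r6: caller-saved, written=True

SURVIVE = r5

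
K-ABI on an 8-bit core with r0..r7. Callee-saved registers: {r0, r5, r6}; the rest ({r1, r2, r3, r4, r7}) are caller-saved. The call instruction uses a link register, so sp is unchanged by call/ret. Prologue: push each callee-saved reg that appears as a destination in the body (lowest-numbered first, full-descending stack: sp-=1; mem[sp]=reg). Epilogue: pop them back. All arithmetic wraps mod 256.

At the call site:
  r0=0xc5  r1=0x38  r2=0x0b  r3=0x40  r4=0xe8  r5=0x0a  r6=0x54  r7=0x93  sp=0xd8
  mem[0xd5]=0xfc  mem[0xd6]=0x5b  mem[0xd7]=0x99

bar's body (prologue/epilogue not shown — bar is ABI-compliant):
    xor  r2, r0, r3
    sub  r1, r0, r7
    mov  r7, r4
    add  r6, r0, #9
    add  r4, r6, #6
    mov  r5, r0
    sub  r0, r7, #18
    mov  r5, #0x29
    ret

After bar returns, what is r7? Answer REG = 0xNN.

REG = 0xe8

prologue: push r0 → mem[0xd7]=0xc5, sp=0xd7
prologue: push r5 → mem[0xd6]=0x0a, sp=0xd6
prologue: push r6 → mem[0xd5]=0x54, sp=0xd5
body[0] xor  r2, r0, r3 → r2=0x85
body[1] sub  r1, r0, r7 → r1=0x32
body[2] mov  r7, r4 → r7=0xe8
body[3] add  r6, r0, #9 → r6=0xce
body[4] add  r4, r6, #6 → r4=0xd4
body[5] mov  r5, r0 → r5=0xc5
body[6] sub  r0, r7, #18 → r0=0xd6
body[7] mov  r5, #0x29 → r5=0x29
epilogue: pop r6=0x54, sp=0xd6
epilogue: pop r5=0x0a, sp=0xd7
epilogue: pop r0=0xc5, sp=0xd8
r7 is caller-saved → body value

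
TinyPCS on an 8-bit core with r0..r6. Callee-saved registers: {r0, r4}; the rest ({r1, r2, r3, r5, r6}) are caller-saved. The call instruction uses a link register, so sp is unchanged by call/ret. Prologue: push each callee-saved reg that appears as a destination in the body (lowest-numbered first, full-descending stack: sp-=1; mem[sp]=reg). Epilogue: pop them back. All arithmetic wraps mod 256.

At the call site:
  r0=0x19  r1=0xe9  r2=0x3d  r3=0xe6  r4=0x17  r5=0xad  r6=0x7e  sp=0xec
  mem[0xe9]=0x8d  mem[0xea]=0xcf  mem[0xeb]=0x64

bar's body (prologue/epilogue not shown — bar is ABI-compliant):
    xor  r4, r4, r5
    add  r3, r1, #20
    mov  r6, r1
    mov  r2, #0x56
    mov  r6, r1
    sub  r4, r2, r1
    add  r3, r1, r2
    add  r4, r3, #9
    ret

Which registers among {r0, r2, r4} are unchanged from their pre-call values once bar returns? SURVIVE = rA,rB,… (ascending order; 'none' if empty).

SURVIVE = r0,r4

prologue: push r4 → mem[0xeb]=0x17, sp=0xeb
body[0] xor  r4, r4, r5 → r4=0xba
body[1] add  r3, r1, #20 → r3=0xfd
body[2] mov  r6, r1 → r6=0xe9
body[3] mov  r2, #0x56 → r2=0x56
body[4] mov  r6, r1 → r6=0xe9
body[5] sub  r4, r2, r1 → r4=0x6d
body[6] add  r3, r1, r2 → r3=0x3f
body[7] add  r4, r3, #9 → r4=0x48
epilogue: pop r4=0x17, sp=0xec
r0: callee-saved, written=False
r2: caller-saved, written=True
r4: callee-saved, written=True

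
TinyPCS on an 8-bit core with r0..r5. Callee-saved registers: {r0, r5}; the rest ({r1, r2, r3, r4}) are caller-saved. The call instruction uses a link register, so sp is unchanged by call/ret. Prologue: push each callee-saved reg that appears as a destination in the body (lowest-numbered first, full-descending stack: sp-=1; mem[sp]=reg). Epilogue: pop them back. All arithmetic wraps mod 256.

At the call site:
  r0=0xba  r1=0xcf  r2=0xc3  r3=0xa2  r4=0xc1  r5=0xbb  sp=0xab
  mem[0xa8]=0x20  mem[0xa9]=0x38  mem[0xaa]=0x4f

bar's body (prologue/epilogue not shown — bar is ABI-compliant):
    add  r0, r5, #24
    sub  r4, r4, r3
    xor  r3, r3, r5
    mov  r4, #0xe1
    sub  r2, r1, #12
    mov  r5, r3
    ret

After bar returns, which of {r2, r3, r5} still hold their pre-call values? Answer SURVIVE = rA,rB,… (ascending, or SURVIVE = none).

SURVIVE = r2,r5

prologue: push r0 -> mem[0xaa]=0xba, sp=0xaa
prologue: push r5 -> mem[0xa9]=0xbb, sp=0xa9
body[0] add  r0, r5, #24 -> r0=0xd3
body[1] sub  r4, r4, r3 -> r4=0x1f
body[2] xor  r3, r3, r5 -> r3=0x19
body[3] mov  r4, #0xe1 -> r4=0xe1
body[4] sub  r2, r1, #12 -> r2=0xc3
body[5] mov  r5, r3 -> r5=0x19
epilogue: pop r5=0xbb, sp=0xaa
epilogue: pop r0=0xba, sp=0xab
r2: caller-saved, written=True
r3: caller-saved, written=True
r5: callee-saved, written=True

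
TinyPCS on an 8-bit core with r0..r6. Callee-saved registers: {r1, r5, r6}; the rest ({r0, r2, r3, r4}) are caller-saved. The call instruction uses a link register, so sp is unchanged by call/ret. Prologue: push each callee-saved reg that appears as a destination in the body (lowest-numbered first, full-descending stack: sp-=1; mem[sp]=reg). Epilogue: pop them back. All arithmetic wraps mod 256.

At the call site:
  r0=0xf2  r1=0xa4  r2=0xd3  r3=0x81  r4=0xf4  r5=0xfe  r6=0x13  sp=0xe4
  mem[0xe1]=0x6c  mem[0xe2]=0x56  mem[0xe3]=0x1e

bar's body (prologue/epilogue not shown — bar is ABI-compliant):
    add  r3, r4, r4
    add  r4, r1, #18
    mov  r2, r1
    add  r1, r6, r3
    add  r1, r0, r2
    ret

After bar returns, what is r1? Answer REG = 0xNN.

REG = 0xa4

prologue: push r1 → mem[0xe3]=0xa4, sp=0xe3
body[0] add  r3, r4, r4 → r3=0xe8
body[1] add  r4, r1, #18 → r4=0xb6
body[2] mov  r2, r1 → r2=0xa4
body[3] add  r1, r6, r3 → r1=0xfb
body[4] add  r1, r0, r2 → r1=0x96
epilogue: pop r1=0xa4, sp=0xe4
r1 is callee-saved → restored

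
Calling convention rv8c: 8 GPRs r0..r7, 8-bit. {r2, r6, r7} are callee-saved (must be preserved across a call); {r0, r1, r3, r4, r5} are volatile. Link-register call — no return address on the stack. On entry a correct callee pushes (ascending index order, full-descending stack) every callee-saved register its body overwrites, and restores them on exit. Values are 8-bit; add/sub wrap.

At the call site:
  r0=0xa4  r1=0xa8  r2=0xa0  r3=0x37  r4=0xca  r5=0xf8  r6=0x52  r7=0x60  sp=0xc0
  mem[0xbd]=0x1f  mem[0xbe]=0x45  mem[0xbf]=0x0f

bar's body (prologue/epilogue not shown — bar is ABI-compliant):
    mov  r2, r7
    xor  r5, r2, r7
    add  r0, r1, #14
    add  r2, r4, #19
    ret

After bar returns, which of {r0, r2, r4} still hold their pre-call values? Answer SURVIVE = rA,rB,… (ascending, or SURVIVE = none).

prologue: push r2 → mem[0xbf]=0xa0, sp=0xbf
body[0] mov  r2, r7 → r2=0x60
body[1] xor  r5, r2, r7 → r5=0x00
body[2] add  r0, r1, #14 → r0=0xb6
body[3] add  r2, r4, #19 → r2=0xdd
epilogue: pop r2=0xa0, sp=0xc0
r0: caller-saved, written=True
r2: callee-saved, written=True
r4: caller-saved, written=False

SURVIVE = r2,r4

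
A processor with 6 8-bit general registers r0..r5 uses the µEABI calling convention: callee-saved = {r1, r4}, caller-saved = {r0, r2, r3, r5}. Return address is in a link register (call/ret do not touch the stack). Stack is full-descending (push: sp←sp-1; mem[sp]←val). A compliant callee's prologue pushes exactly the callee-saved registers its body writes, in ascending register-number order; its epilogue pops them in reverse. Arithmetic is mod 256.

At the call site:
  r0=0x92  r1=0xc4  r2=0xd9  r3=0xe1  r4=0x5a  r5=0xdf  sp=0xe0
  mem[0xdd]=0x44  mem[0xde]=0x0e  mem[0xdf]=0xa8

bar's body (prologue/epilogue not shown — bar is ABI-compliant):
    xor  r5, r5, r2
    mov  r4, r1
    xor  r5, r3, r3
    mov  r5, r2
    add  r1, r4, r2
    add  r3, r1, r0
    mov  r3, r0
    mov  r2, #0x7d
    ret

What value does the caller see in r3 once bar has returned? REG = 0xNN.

REG = 0x92

prologue: push r1 → mem[0xdf]=0xc4, sp=0xdf
prologue: push r4 → mem[0xde]=0x5a, sp=0xde
body[0] xor  r5, r5, r2 → r5=0x06
body[1] mov  r4, r1 → r4=0xc4
body[2] xor  r5, r3, r3 → r5=0x00
body[3] mov  r5, r2 → r5=0xd9
body[4] add  r1, r4, r2 → r1=0x9d
body[5] add  r3, r1, r0 → r3=0x2f
body[6] mov  r3, r0 → r3=0x92
body[7] mov  r2, #0x7d → r2=0x7d
epilogue: pop r4=0x5a, sp=0xdf
epilogue: pop r1=0xc4, sp=0xe0
r3 is caller-saved → body value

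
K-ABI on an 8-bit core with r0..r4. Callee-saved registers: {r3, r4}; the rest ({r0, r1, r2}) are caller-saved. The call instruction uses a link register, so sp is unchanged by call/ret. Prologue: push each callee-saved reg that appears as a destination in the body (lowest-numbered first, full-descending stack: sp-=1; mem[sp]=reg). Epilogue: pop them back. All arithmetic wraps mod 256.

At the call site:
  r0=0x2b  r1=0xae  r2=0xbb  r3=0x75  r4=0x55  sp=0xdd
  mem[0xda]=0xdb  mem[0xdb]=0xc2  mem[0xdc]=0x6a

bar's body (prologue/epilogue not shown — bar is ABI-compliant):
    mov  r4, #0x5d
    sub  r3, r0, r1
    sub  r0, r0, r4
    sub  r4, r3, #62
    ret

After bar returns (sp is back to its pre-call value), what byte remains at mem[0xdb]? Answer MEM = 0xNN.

MEM = 0x55

prologue: push r3 → mem[0xdc]=0x75, sp=0xdc
prologue: push r4 → mem[0xdb]=0x55, sp=0xdb
body[0] mov  r4, #0x5d → r4=0x5d
body[1] sub  r3, r0, r1 → r3=0x7d
body[2] sub  r0, r0, r4 → r0=0xce
body[3] sub  r4, r3, #62 → r4=0x3f
epilogue: pop r4=0x55, sp=0xdc
epilogue: pop r3=0x75, sp=0xdd
prologue pushed ['r3', 'r4'] at ['0xdc', '0xdb']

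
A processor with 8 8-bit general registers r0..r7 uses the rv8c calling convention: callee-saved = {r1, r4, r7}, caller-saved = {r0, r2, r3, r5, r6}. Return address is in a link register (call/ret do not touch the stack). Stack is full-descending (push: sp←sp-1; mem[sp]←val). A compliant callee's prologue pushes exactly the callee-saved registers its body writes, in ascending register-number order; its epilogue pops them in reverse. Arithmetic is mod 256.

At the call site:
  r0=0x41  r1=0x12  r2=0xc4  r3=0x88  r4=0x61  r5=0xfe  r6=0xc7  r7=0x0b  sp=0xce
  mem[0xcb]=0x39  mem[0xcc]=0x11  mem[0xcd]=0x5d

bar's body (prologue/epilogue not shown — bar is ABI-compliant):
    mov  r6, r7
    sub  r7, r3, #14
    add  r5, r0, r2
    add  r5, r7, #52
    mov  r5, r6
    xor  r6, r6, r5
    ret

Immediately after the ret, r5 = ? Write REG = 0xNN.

prologue: push r7 -> mem[0xcd]=0x0b, sp=0xcd
body[0] mov  r6, r7 -> r6=0x0b
body[1] sub  r7, r3, #14 -> r7=0x7a
body[2] add  r5, r0, r2 -> r5=0x05
body[3] add  r5, r7, #52 -> r5=0xae
body[4] mov  r5, r6 -> r5=0x0b
body[5] xor  r6, r6, r5 -> r6=0x00
epilogue: pop r7=0x0b, sp=0xce
r5 is caller-saved -> body value

REG = 0x0b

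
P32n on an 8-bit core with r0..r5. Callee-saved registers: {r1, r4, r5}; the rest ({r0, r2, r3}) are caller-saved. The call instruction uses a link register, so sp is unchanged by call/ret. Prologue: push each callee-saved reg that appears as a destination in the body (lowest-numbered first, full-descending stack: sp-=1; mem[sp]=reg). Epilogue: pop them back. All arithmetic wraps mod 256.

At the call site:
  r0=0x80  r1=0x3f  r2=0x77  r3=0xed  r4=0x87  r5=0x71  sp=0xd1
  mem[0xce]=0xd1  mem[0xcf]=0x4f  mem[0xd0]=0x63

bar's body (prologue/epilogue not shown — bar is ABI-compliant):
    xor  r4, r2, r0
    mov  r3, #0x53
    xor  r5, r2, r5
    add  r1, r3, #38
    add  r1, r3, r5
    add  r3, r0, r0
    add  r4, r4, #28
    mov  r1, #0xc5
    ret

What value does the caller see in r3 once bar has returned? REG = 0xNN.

prologue: push r1 -> mem[0xd0]=0x3f, sp=0xd0
prologue: push r4 -> mem[0xcf]=0x87, sp=0xcf
prologue: push r5 -> mem[0xce]=0x71, sp=0xce
body[0] xor  r4, r2, r0 -> r4=0xf7
body[1] mov  r3, #0x53 -> r3=0x53
body[2] xor  r5, r2, r5 -> r5=0x06
body[3] add  r1, r3, #38 -> r1=0x79
body[4] add  r1, r3, r5 -> r1=0x59
body[5] add  r3, r0, r0 -> r3=0x00
body[6] add  r4, r4, #28 -> r4=0x13
body[7] mov  r1, #0xc5 -> r1=0xc5
epilogue: pop r5=0x71, sp=0xcf
epilogue: pop r4=0x87, sp=0xd0
epilogue: pop r1=0x3f, sp=0xd1
r3 is caller-saved -> body value

REG = 0x00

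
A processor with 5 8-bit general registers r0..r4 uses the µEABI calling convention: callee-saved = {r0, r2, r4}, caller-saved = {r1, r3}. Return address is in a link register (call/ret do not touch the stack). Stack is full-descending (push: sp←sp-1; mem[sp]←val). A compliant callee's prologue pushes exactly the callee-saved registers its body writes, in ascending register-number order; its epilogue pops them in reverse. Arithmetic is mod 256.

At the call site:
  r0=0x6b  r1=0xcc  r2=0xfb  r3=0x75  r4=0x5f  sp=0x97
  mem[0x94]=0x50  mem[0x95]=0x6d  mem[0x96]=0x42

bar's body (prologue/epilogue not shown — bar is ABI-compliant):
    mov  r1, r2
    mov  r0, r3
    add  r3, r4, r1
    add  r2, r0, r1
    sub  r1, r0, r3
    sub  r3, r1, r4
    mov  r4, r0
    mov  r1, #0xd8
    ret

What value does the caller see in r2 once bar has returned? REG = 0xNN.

prologue: push r0 → mem[0x96]=0x6b, sp=0x96
prologue: push r2 → mem[0x95]=0xfb, sp=0x95
prologue: push r4 → mem[0x94]=0x5f, sp=0x94
body[0] mov  r1, r2 → r1=0xfb
body[1] mov  r0, r3 → r0=0x75
body[2] add  r3, r4, r1 → r3=0x5a
body[3] add  r2, r0, r1 → r2=0x70
body[4] sub  r1, r0, r3 → r1=0x1b
body[5] sub  r3, r1, r4 → r3=0xbc
body[6] mov  r4, r0 → r4=0x75
body[7] mov  r1, #0xd8 → r1=0xd8
epilogue: pop r4=0x5f, sp=0x95
epilogue: pop r2=0xfb, sp=0x96
epilogue: pop r0=0x6b, sp=0x97
r2 is callee-saved → restored

REG = 0xfb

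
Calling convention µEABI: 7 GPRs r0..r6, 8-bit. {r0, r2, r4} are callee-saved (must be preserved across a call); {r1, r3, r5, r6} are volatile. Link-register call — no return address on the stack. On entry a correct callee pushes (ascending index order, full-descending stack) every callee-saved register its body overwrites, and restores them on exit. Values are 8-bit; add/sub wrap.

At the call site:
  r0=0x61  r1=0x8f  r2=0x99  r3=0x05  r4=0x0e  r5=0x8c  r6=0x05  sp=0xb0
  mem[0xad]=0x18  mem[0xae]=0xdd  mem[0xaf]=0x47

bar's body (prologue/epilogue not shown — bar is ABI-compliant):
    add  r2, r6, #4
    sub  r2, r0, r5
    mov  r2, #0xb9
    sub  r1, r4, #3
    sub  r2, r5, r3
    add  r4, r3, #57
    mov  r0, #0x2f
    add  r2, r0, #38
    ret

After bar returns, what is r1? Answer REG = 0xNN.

prologue: push r0 -> mem[0xaf]=0x61, sp=0xaf
prologue: push r2 -> mem[0xae]=0x99, sp=0xae
prologue: push r4 -> mem[0xad]=0x0e, sp=0xad
body[0] add  r2, r6, #4 -> r2=0x09
body[1] sub  r2, r0, r5 -> r2=0xd5
body[2] mov  r2, #0xb9 -> r2=0xb9
body[3] sub  r1, r4, #3 -> r1=0x0b
body[4] sub  r2, r5, r3 -> r2=0x87
body[5] add  r4, r3, #57 -> r4=0x3e
body[6] mov  r0, #0x2f -> r0=0x2f
body[7] add  r2, r0, #38 -> r2=0x55
epilogue: pop r4=0x0e, sp=0xae
epilogue: pop r2=0x99, sp=0xaf
epilogue: pop r0=0x61, sp=0xb0
r1 is caller-saved -> body value

REG = 0x0b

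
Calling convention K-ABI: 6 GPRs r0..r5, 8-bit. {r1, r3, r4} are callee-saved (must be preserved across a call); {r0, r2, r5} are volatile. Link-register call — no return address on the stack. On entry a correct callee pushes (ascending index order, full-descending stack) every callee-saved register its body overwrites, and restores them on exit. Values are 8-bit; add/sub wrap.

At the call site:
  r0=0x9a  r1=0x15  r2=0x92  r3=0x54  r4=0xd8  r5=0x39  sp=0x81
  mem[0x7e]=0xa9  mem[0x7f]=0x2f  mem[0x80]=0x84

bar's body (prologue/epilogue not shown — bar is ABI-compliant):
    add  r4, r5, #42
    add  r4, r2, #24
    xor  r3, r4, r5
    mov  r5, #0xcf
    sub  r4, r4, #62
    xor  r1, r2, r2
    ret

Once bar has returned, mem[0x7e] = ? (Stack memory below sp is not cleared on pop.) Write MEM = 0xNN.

prologue: push r1 -> mem[0x80]=0x15, sp=0x80
prologue: push r3 -> mem[0x7f]=0x54, sp=0x7f
prologue: push r4 -> mem[0x7e]=0xd8, sp=0x7e
body[0] add  r4, r5, #42 -> r4=0x63
body[1] add  r4, r2, #24 -> r4=0xaa
body[2] xor  r3, r4, r5 -> r3=0x93
body[3] mov  r5, #0xcf -> r5=0xcf
body[4] sub  r4, r4, #62 -> r4=0x6c
body[5] xor  r1, r2, r2 -> r1=0x00
epilogue: pop r4=0xd8, sp=0x7f
epilogue: pop r3=0x54, sp=0x80
epilogue: pop r1=0x15, sp=0x81
prologue pushed ['r1', 'r3', 'r4'] at ['0x80', '0x7f', '0x7e']

MEM = 0xd8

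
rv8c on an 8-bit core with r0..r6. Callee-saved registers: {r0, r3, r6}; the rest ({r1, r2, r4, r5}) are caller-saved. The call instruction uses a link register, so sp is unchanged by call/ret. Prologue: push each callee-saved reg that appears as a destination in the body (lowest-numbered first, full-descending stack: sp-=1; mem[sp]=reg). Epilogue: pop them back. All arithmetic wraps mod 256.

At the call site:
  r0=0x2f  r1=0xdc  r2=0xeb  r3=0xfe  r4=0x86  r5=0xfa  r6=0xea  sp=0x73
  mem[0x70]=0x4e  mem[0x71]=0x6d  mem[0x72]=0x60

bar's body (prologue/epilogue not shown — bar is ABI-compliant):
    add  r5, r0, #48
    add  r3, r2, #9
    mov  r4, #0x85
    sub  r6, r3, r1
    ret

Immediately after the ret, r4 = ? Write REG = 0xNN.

REG = 0x85

prologue: push r3 → mem[0x72]=0xfe, sp=0x72
prologue: push r6 → mem[0x71]=0xea, sp=0x71
body[0] add  r5, r0, #48 → r5=0x5f
body[1] add  r3, r2, #9 → r3=0xf4
body[2] mov  r4, #0x85 → r4=0x85
body[3] sub  r6, r3, r1 → r6=0x18
epilogue: pop r6=0xea, sp=0x72
epilogue: pop r3=0xfe, sp=0x73
r4 is caller-saved → body value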